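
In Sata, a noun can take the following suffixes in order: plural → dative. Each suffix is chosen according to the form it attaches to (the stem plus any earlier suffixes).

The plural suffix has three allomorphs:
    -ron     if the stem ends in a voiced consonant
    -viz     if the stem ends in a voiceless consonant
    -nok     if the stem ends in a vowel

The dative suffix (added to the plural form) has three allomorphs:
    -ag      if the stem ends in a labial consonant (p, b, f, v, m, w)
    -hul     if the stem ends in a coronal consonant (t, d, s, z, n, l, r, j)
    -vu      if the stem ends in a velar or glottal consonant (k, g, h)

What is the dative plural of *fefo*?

fefonokvu

*fefo*: final sound = /o/, a vowel → -nok → *fefonok*.
The final consonant of the plural form *fefonok* is /k/, which is velar/glottal, so the dative suffix is -vu, giving *fefonokvu*.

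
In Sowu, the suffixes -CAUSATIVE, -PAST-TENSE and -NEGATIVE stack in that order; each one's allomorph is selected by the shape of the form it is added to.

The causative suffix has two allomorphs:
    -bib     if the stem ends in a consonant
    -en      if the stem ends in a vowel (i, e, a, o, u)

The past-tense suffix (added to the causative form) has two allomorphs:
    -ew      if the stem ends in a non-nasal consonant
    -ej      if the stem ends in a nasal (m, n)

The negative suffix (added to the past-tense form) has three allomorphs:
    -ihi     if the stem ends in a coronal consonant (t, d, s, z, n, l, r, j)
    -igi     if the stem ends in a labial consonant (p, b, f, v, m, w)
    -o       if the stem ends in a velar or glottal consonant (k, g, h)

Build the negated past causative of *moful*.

mofulbibewigi

Since the final sound of *moful* is /l/ (a consonant), it takes -bib, giving *mofulbib*.
Since the final consonant of the causative form *mofulbib* is /b/ (non-nasal), it takes -ew, giving *mofulbibew*.
The past-tense form *mofulbibew*: final consonant = /w/, labial → -igi → *mofulbibewigi*.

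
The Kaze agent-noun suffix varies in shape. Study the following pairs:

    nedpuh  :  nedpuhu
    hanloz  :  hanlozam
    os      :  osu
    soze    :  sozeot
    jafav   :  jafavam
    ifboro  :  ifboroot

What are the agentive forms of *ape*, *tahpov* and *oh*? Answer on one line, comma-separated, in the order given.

apeot, tahpovam, ohu

The alternation tracks the final sound of the stem — -u when the stem ends in a voiceless consonant (*nedpuh*, *os*); -am when the stem ends in a voiced consonant (*hanloz*, *jafav*); -ot when the stem ends in a vowel (*soze*, *ifboro*).
The final sound of *ape* is /e/, which is a vowel, so the suffix is -ot, giving *apeot*.
The final sound of *tahpov* is /v/, which is a voiced consonant, so the suffix is -am, giving *tahpovam*.
The final sound of *oh* is /h/, which is a voiceless consonant, so the suffix is -u, giving *ohu*.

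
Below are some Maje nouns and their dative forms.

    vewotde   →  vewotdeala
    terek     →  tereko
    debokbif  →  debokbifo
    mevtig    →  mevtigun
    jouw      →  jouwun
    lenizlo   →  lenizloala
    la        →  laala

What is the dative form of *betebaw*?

Looking at the final sound of each stem: -o when the stem ends in a voiceless consonant (*terek*, *debokbif*); -un when the stem ends in a voiced consonant (*mevtig*, *jouw*); -ala when the stem ends in a vowel (*vewotde*, *lenizlo*, *la*).
Since the final sound of *betebaw* is /w/ (a voiced consonant), it takes -un, giving *betebawun*.

betebawun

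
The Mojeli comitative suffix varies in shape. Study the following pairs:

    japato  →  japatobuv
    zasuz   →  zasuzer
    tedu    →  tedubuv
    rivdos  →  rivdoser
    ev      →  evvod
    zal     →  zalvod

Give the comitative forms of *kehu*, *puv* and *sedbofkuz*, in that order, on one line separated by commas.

kehubuv, puvvod, sedbofkuzer

The alternation tracks the final sound of the stem — -er when the stem ends in a sibilant (*zasuz*, *rivdos*); -vod when the stem ends in a non-sibilant consonant (*ev*, *zal*); -buv when the stem ends in a vowel (*japato*, *tedu*).
*kehu* — final sound /u/ (a vowel) → -buv → *kehubuv*.
Since the final sound of *puv* is /v/ (a non-sibilant consonant), it takes -vod, giving *puvvod*.
The final sound of *sedbofkuz* is /z/, which is a sibilant, so the suffix is -er, giving *sedbofkuzer*.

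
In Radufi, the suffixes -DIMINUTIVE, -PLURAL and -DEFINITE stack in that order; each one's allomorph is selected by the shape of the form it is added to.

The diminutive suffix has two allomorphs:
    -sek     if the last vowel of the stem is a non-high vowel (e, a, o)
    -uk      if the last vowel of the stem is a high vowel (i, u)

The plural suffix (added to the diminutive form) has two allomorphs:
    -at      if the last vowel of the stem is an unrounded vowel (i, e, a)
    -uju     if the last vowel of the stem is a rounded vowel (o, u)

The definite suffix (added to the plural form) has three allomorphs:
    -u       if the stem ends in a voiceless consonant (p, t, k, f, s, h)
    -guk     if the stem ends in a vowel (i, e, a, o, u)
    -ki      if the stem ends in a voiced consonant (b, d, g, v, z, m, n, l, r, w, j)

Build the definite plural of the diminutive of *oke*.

*oke* — last vowel /e/ (a non-high vowel) → -sek → *okesek*.
The diminutive form *okesek*: last vowel = /e/, an unrounded vowel → -at → *okesekat*.
The plural form *okesekat*: final sound = /t/, a voiceless consonant → -u → *okesekatu*.

okesekatu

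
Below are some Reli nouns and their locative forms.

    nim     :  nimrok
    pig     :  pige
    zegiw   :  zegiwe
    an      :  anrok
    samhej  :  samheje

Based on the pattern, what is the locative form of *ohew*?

The alternation tracks the final consonant of the stem — -rok when the stem ends in a nasal (*nim*, *an*); -e when the stem ends in a non-nasal consonant (*pig*, *zegiw*, *samhej*).
*ohew* — final consonant /w/ (non-nasal) → -e → *ohewe*.

ohewe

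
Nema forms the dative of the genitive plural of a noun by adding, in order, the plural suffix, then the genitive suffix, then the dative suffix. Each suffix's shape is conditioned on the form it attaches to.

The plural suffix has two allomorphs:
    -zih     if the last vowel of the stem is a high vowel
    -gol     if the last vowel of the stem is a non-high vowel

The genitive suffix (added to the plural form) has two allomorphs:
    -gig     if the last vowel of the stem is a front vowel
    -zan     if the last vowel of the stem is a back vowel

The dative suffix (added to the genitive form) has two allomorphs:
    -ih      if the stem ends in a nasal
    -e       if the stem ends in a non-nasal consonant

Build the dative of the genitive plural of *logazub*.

logazubzihgige

*logazub* — last vowel /u/ (a high vowel) → -zih → *logazubzih*.
Since the last vowel of the plural form *logazubzih* is /i/ (a front vowel), it takes -gig, giving *logazubzihgig*.
Since the final consonant of the genitive form *logazubzihgig* is /g/ (non-nasal), it takes -e, giving *logazubzihgige*.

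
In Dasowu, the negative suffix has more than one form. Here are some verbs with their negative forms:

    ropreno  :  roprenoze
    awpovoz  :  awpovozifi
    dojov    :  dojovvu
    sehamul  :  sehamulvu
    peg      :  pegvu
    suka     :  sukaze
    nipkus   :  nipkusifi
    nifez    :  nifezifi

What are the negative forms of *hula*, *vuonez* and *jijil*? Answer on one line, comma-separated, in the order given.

The alternation tracks the final sound of the stem — -ifi when the stem ends in a sibilant (*awpovoz*, *nipkus*, *nifez*); -vu when the stem ends in a non-sibilant consonant (*dojov*, *sehamul*, *peg*); -ze when the stem ends in a vowel (*ropreno*, *suka*).
*hula*: final sound = /a/, a vowel → -ze → *hulaze*.
The final sound of *vuonez* is /z/, which is a sibilant, so the suffix is -ifi, giving *vuonezifi*.
The final sound of *jijil* is /l/, which is a non-sibilant consonant, so the suffix is -vu, giving *jijilvu*.

hulaze, vuonezifi, jijilvu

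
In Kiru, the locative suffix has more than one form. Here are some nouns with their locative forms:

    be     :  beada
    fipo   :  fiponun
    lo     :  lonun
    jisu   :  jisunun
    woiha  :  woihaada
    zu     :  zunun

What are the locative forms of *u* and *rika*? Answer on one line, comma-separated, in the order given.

unun, rikaada

The pattern is rounding harmony: -nun when the last vowel of the stem is a rounded vowel (*fipo*, *lo*, *jisu*, *zu*); -ada when the last vowel of the stem is an unrounded vowel (*be*, *woiha*).
*u*: last vowel = /u/, a rounded vowel → -nun → *unun*.
The last vowel of *rika* is /a/, which is an unrounded vowel, so the suffix is -ada, giving *rikaada*.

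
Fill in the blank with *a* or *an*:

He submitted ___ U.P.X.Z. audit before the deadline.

a

The indefinite article is chosen by the initial *sound* of the following word, not its spelling.
The initialism *U.P.X.Z.* is read letter by letter; the first letter, U, is pronounced /juː/, which begins with a consonant sound.
So the article is *a*: He submitted a U.P.X.Z. audit before the deadline.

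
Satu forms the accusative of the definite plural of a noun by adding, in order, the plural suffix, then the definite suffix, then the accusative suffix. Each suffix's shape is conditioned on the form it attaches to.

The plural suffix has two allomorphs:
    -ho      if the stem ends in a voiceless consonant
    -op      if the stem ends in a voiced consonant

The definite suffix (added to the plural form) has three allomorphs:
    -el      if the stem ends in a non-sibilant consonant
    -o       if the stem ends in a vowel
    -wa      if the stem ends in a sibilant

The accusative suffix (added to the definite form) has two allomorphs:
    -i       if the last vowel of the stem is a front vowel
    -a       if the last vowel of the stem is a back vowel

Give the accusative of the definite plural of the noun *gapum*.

*gapum*: final consonant = /m/, voiced → -op → *gapumop*.
The plural form *gapumop*: final sound = /p/, a non-sibilant consonant → -el → *gapumopel*.
The definite form *gapumopel*: last vowel = /e/, a front vowel → -i → *gapumopeli*.

gapumopeli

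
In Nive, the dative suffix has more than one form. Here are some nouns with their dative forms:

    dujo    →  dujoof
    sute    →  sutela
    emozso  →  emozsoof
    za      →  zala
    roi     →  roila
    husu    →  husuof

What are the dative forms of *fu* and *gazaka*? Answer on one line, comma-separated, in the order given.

The suffix is conditioned by the last vowel: -of when the last vowel of the stem is a rounded vowel (*dujo*, *emozso*, *husu*); -la when the last vowel of the stem is an unrounded vowel (*sute*, *za*, *roi*).
*fu*: last vowel = /u/, a rounded vowel → -of → *fuof*.
*gazaka* — last vowel /a/ (an unrounded vowel) → -la → *gazakala*.

fuof, gazakala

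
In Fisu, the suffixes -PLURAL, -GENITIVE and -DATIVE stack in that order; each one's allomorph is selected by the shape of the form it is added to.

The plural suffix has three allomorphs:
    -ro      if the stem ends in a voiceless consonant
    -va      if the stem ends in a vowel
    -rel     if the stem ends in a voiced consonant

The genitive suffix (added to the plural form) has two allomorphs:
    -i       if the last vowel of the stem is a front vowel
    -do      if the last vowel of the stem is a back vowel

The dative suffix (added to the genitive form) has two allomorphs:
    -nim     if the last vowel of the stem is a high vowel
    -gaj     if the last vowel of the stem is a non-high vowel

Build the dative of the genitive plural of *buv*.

*buv*: final sound = /v/, a voiced consonant → -rel → *buvrel*.
The last vowel of the plural form *buvrel* is /e/, which is a front vowel, so the genitive suffix is -i, giving *buvreli*.
The genitive form *buvreli*: last vowel = /i/, a high vowel → -nim → *buvrelinim*.

buvrelinim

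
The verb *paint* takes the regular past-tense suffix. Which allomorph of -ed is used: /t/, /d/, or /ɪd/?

The stem *paint* ends in /t/ or /d/.
The -ed suffix is realized as /ɪd/ after /t, d/; as /t/ after other voiceless consonants; and as /d/ after other voiced sounds.
So -ed on *paint* is pronounced /ɪd/.

/ɪd/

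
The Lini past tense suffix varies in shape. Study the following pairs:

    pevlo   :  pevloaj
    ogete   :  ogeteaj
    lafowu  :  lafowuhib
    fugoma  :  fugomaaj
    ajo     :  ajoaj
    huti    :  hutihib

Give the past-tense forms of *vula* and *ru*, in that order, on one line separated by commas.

vulaaj, ruhib

The alternation tracks the last vowel of the stem — -hib when the last vowel of the stem is a high vowel (*lafowu*, *huti*); -aj when the last vowel of the stem is a non-high vowel (*pevlo*, *ogete*, *fugoma*, *ajo*).
*vula*: last vowel = /a/, a non-high vowel → -aj → *vulaaj*.
Since the last vowel of *ru* is /u/ (a high vowel), it takes -hib, giving *ruhib*.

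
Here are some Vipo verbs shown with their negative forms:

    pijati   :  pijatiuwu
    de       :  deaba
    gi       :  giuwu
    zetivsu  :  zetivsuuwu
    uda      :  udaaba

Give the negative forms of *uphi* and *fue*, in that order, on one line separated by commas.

Looking at the last vowel of each stem: -uwu when the last vowel of the stem is a high vowel (*pijati*, *gi*, *zetivsu*); -aba when the last vowel of the stem is a non-high vowel (*de*, *uda*).
The last vowel of *uphi* is /i/, which is a high vowel, so the suffix is -uwu, giving *uphiuwu*.
Since the last vowel of *fue* is /e/ (a non-high vowel), it takes -aba, giving *fueaba*.

uphiuwu, fueaba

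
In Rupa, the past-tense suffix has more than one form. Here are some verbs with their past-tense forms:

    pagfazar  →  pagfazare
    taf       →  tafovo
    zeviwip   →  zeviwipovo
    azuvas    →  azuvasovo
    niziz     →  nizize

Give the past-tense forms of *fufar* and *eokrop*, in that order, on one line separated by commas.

fufare, eokropovo

Looking at the final consonant of each stem: -ovo when the stem ends in a voiceless consonant (*taf*, *zeviwip*, *azuvas*); -e when the stem ends in a voiced consonant (*pagfazar*, *niziz*).
The final consonant of *fufar* is /r/, which is voiced, so the suffix is -e, giving *fufare*.
Since the final consonant of *eokrop* is /p/ (voiceless), it takes -ovo, giving *eokropovo*.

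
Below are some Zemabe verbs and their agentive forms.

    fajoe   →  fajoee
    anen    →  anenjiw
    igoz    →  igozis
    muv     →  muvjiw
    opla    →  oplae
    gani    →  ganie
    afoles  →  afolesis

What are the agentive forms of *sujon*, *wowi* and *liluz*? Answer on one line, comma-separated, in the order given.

sujonjiw, wowie, liluzis

The alternation tracks the final sound of the stem — -is when the stem ends in a sibilant (*igoz*, *afoles*); -jiw when the stem ends in a non-sibilant consonant (*anen*, *muv*); -e when the stem ends in a vowel (*fajoe*, *opla*, *gani*).
Since the final sound of *sujon* is /n/ (a non-sibilant consonant), it takes -jiw, giving *sujonjiw*.
*wowi* — final sound /i/ (a vowel) → -e → *wowie*.
Since the final sound of *liluz* is /z/ (a sibilant), it takes -is, giving *liluzis*.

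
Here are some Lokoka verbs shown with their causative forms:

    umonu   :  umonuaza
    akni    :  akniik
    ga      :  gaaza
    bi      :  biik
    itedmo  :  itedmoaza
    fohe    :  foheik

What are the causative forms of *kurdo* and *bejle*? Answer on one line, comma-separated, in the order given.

kurdoaza, bejleik

Looking at the last vowel of each stem: -ik when the last vowel of the stem is a front vowel (*akni*, *bi*, *fohe*); -aza when the last vowel of the stem is a back vowel (*umonu*, *ga*, *itedmo*).
*kurdo* — last vowel /o/ (a back vowel) → -aza → *kurdoaza*.
*bejle*: last vowel = /e/, a front vowel → -ik → *bejleik*.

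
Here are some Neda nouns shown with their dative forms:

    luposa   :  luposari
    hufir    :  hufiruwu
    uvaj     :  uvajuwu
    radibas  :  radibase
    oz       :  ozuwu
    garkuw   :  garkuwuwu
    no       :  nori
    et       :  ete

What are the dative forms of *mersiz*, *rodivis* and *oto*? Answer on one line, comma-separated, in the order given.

Looking at the final sound of each stem: -e when the stem ends in a voiceless consonant (*radibas*, *et*); -uwu when the stem ends in a voiced consonant (*hufir*, *uvaj*, *oz*, *garkuw*); -ri when the stem ends in a vowel (*luposa*, *no*).
*mersiz* — final sound /z/ (a voiced consonant) → -uwu → *mersizuwu*.
Since the final sound of *rodivis* is /s/ (a voiceless consonant), it takes -e, giving *rodivise*.
Since the final sound of *oto* is /o/ (a vowel), it takes -ri, giving *otori*.

mersizuwu, rodivise, otori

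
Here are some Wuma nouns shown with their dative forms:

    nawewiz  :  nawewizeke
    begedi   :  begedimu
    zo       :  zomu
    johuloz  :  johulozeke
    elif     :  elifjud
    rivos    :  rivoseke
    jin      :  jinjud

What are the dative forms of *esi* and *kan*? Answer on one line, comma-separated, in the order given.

esimu, kanjud

The pattern is sibilance of the final sound: -eke when the stem ends in a sibilant (*nawewiz*, *johuloz*, *rivos*); -jud when the stem ends in a non-sibilant consonant (*elif*, *jin*); -mu when the stem ends in a vowel (*begedi*, *zo*).
*esi*: final sound = /i/, a vowel → -mu → *esimu*.
The final sound of *kan* is /n/, which is a non-sibilant consonant, so the suffix is -jud, giving *kanjud*.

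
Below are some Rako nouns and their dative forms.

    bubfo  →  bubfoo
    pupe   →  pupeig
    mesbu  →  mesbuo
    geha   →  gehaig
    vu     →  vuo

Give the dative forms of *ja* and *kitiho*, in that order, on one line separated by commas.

The alternation tracks the last vowel of the stem — -o when the last vowel of the stem is a rounded vowel (*bubfo*, *mesbu*, *vu*); -ig when the last vowel of the stem is an unrounded vowel (*pupe*, *geha*).
*ja* — last vowel /a/ (an unrounded vowel) → -ig → *jaig*.
*kitiho* — last vowel /o/ (a rounded vowel) → -o → *kitihoo*.

jaig, kitihoo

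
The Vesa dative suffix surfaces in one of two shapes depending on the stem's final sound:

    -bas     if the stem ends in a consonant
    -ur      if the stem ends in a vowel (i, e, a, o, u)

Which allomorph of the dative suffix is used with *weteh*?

-bas

The final sound of *weteh* is /h/, which is a consonant, so the suffix is -bas.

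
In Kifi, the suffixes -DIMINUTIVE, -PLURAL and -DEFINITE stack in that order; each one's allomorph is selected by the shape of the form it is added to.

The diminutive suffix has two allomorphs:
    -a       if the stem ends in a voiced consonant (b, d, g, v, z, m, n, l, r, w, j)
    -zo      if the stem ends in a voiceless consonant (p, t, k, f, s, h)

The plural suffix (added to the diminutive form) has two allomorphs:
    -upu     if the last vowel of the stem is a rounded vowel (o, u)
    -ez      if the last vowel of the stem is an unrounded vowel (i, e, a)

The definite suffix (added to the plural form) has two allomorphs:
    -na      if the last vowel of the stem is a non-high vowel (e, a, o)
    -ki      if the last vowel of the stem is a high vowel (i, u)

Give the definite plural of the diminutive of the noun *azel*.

*azel* — final consonant /l/ (voiced) → -a → *azela*.
The last vowel of the diminutive form *azela* is /a/, which is an unrounded vowel, so the plural suffix is -ez, giving *azelaez*.
The plural form *azelaez*: last vowel = /e/, a non-high vowel → -na → *azelaezna*.

azelaezna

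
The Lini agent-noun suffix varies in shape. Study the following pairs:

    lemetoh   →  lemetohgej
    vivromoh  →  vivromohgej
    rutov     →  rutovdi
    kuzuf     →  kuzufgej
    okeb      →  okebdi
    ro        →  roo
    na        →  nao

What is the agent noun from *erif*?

erifgej

The suffix is conditioned by the final sound: -gej when the stem ends in a voiceless consonant (*lemetoh*, *vivromoh*, *kuzuf*); -di when the stem ends in a voiced consonant (*rutov*, *okeb*); -o when the stem ends in a vowel (*ro*, *na*).
*erif*: final sound = /f/, a voiceless consonant → -gej → *erifgej*.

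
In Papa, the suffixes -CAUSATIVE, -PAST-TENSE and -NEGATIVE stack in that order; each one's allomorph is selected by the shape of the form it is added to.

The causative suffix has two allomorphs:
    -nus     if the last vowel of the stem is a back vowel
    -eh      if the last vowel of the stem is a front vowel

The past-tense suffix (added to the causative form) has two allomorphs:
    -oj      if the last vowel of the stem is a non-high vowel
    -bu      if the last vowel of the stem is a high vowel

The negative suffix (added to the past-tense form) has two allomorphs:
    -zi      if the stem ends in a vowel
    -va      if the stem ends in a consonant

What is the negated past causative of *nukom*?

*nukom*: last vowel = /o/, a back vowel → -nus → *nukomnus*.
The causative form *nukomnus*: last vowel = /u/, a high vowel → -bu → *nukomnusbu*.
The final sound of the past-tense form *nukomnusbu* is /u/, which is a vowel, so the negative suffix is -zi, giving *nukomnusbuzi*.

nukomnusbuzi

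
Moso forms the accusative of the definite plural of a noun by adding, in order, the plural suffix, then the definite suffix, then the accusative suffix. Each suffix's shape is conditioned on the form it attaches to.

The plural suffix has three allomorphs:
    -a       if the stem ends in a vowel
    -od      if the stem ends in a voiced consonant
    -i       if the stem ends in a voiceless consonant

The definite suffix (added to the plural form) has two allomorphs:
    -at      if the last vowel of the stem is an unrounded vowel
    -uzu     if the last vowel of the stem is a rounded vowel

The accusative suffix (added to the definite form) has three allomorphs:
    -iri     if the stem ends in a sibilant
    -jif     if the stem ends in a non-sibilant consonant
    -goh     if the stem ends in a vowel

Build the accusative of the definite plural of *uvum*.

uvumoduzugoh

Since the final sound of *uvum* is /m/ (a voiced consonant), it takes -od, giving *uvumod*.
The plural form *uvumod* — last vowel /o/ (a rounded vowel) → -uzu → *uvumoduzu*.
The definite form *uvumoduzu* — final sound /u/ (a vowel) → -goh → *uvumoduzugoh*.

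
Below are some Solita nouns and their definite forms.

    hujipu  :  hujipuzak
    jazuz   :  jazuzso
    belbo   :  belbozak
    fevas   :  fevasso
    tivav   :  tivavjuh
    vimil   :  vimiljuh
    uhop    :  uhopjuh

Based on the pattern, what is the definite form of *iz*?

izso

The alternation tracks the final sound of the stem — -so when the stem ends in a sibilant (*jazuz*, *fevas*); -juh when the stem ends in a non-sibilant consonant (*tivav*, *vimil*, *uhop*); -zak when the stem ends in a vowel (*hujipu*, *belbo*).
The final sound of *iz* is /z/, which is a sibilant, so the suffix is -so, giving *izso*.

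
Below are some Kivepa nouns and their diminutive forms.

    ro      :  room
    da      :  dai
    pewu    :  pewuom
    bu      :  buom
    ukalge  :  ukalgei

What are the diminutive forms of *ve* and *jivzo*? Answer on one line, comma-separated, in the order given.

vei, jivzoom

Looking at the last vowel of each stem: -om when the last vowel of the stem is a rounded vowel (*ro*, *pewu*, *bu*); -i when the last vowel of the stem is an unrounded vowel (*da*, *ukalge*).
Since the last vowel of *ve* is /e/ (an unrounded vowel), it takes -i, giving *vei*.
Since the last vowel of *jivzo* is /o/ (a rounded vowel), it takes -om, giving *jivzoom*.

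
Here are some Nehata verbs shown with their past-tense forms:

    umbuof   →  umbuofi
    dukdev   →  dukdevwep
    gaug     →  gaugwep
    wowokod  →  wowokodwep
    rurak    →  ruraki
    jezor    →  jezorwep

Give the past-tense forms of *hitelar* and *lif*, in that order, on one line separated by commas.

The suffix is conditioned by the final consonant: -i when the stem ends in a voiceless consonant (*umbuof*, *rurak*); -wep when the stem ends in a voiced consonant (*dukdev*, *gaug*, *wowokod*, *jezor*).
The final consonant of *hitelar* is /r/, which is voiced, so the suffix is -wep, giving *hitelarwep*.
*lif*: final consonant = /f/, voiceless → -i → *lifi*.

hitelarwep, lifi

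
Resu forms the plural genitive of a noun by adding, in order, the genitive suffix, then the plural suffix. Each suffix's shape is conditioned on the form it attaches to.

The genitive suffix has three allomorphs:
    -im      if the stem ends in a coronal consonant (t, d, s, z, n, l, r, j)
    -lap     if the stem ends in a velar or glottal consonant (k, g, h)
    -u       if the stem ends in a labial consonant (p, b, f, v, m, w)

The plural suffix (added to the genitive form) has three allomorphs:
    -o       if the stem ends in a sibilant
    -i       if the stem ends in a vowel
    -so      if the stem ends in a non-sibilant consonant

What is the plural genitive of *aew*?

*aew*: final consonant = /w/, labial → -u → *aewu*.
The final sound of the genitive form *aewu* is /u/, which is a vowel, so the plural suffix is -i, giving *aewui*.

aewui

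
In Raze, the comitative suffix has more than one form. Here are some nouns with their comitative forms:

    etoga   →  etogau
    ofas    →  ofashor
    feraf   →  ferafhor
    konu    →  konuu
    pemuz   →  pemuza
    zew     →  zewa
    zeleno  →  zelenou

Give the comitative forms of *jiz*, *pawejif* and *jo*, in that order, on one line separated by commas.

Looking at the final sound of each stem: -hor when the stem ends in a voiceless consonant (*ofas*, *feraf*); -a when the stem ends in a voiced consonant (*pemuz*, *zew*); -u when the stem ends in a vowel (*etoga*, *konu*, *zeleno*).
The final sound of *jiz* is /z/, which is a voiced consonant, so the suffix is -a, giving *jiza*.
Since the final sound of *pawejif* is /f/ (a voiceless consonant), it takes -hor, giving *pawejifhor*.
Since the final sound of *jo* is /o/ (a vowel), it takes -u, giving *jou*.

jiza, pawejifhor, jou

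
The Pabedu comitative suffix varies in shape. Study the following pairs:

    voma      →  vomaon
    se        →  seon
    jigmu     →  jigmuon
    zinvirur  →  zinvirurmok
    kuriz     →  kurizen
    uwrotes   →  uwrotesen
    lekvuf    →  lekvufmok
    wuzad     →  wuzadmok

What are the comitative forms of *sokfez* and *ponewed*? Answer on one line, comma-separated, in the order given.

The suffix is conditioned by the final sound: -en when the stem ends in a sibilant (*kuriz*, *uwrotes*); -mok when the stem ends in a non-sibilant consonant (*zinvirur*, *lekvuf*, *wuzad*); -on when the stem ends in a vowel (*voma*, *se*, *jigmu*).
Since the final sound of *sokfez* is /z/ (a sibilant), it takes -en, giving *sokfezen*.
The final sound of *ponewed* is /d/, which is a non-sibilant consonant, so the suffix is -mok, giving *ponewedmok*.

sokfezen, ponewedmok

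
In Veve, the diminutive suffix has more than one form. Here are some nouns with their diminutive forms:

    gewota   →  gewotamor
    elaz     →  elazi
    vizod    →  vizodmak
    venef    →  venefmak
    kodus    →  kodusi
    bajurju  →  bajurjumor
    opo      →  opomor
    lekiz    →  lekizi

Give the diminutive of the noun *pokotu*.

pokotumor

The suffix is conditioned by the final sound: -i when the stem ends in a sibilant (*elaz*, *kodus*, *lekiz*); -mak when the stem ends in a non-sibilant consonant (*vizod*, *venef*); -mor when the stem ends in a vowel (*gewota*, *bajurju*, *opo*).
Since the final sound of *pokotu* is /u/ (a vowel), it takes -mor, giving *pokotumor*.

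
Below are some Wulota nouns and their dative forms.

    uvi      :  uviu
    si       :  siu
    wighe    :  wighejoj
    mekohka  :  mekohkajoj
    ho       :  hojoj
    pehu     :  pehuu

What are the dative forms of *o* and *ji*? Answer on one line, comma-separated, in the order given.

ojoj, jiu

Looking at the last vowel of each stem: -u when the last vowel of the stem is a high vowel (*uvi*, *si*, *pehu*); -joj when the last vowel of the stem is a non-high vowel (*wighe*, *mekohka*, *ho*).
Since the last vowel of *o* is /o/ (a non-high vowel), it takes -joj, giving *ojoj*.
*ji*: last vowel = /i/, a high vowel → -u → *jiu*.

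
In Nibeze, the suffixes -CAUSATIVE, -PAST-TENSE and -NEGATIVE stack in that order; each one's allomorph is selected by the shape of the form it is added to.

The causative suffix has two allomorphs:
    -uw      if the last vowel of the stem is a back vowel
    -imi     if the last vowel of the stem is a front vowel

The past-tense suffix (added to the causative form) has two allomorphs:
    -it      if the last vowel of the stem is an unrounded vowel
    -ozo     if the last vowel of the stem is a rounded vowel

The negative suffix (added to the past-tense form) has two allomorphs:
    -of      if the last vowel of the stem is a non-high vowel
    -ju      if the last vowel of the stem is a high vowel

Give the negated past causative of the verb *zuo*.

*zuo* — last vowel /o/ (a back vowel) → -uw → *zuouw*.
The causative form *zuouw*: last vowel = /u/, a rounded vowel → -ozo → *zuouwozo*.
The past-tense form *zuouwozo* — last vowel /o/ (a non-high vowel) → -of → *zuouwozoof*.

zuouwozoof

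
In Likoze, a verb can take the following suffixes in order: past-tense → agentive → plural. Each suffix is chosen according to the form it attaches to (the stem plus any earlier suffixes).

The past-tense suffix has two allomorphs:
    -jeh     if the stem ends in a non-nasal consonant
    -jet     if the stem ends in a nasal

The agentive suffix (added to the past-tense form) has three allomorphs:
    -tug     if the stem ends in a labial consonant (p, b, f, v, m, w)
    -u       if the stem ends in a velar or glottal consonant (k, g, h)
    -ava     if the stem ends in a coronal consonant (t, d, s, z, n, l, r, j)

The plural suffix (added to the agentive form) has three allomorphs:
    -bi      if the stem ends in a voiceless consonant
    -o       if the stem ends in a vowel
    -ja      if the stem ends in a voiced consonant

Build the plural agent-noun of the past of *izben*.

izbenjetavao

The final consonant of *izben* is /n/, which is a nasal, so the past-tense suffix is -jet, giving *izbenjet*.
The past-tense form *izbenjet*: final consonant = /t/, coronal → -ava → *izbenjetava*.
Since the final sound of the agentive form *izbenjetava* is /a/ (a vowel), it takes -o, giving *izbenjetavao*.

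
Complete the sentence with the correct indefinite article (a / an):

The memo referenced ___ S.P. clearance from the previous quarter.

The indefinite article is chosen by the initial *sound* of the following word, not its spelling.
The initialism *S.P.* is read letter by letter; the first letter, S, is pronounced /ɛs/, which begins with a vowel sound.
So the article is *an*: The memo referenced an S.P. clearance from the previous quarter.

an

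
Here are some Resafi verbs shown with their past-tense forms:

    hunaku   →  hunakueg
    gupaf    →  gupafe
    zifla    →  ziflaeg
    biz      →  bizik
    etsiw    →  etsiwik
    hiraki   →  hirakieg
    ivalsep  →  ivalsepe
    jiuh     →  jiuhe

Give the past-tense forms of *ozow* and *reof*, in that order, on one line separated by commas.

Looking at the final sound of each stem: -e when the stem ends in a voiceless consonant (*gupaf*, *ivalsep*, *jiuh*); -ik when the stem ends in a voiced consonant (*biz*, *etsiw*); -eg when the stem ends in a vowel (*hunaku*, *zifla*, *hiraki*).
The final sound of *ozow* is /w/, which is a voiced consonant, so the suffix is -ik, giving *ozowik*.
*reof*: final sound = /f/, a voiceless consonant → -e → *reofe*.

ozowik, reofe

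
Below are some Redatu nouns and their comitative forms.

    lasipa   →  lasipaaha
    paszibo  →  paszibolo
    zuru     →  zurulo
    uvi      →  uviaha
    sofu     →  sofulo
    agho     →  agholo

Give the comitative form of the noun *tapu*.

The pattern is rounding harmony: -lo when the last vowel of the stem is a rounded vowel (*paszibo*, *zuru*, *sofu*, *agho*); -aha when the last vowel of the stem is an unrounded vowel (*lasipa*, *uvi*).
*tapu*: last vowel = /u/, a rounded vowel → -lo → *tapulo*.

tapulo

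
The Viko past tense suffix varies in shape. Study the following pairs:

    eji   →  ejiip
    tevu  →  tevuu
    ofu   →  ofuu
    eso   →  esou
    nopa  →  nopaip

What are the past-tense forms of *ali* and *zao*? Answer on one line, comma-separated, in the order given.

aliip, zaou

The alternation tracks the last vowel of the stem — -u when the last vowel of the stem is a rounded vowel (*tevu*, *ofu*, *eso*); -ip when the last vowel of the stem is an unrounded vowel (*eji*, *nopa*).
The last vowel of *ali* is /i/, which is an unrounded vowel, so the suffix is -ip, giving *aliip*.
*zao* — last vowel /o/ (a rounded vowel) → -u → *zaou*.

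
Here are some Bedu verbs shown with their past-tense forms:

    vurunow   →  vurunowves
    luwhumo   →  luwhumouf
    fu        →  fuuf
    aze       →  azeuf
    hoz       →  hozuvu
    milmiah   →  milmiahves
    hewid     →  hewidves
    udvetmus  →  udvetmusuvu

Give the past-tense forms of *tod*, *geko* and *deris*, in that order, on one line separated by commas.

The alternation tracks the final sound of the stem — -uvu when the stem ends in a sibilant (*hoz*, *udvetmus*); -ves when the stem ends in a non-sibilant consonant (*vurunow*, *milmiah*, *hewid*); -uf when the stem ends in a vowel (*luwhumo*, *fu*, *aze*).
*tod*: final sound = /d/, a non-sibilant consonant → -ves → *todves*.
*geko*: final sound = /o/, a vowel → -uf → *gekouf*.
Since the final sound of *deris* is /s/ (a sibilant), it takes -uvu, giving *derisuvu*.

todves, gekouf, derisuvu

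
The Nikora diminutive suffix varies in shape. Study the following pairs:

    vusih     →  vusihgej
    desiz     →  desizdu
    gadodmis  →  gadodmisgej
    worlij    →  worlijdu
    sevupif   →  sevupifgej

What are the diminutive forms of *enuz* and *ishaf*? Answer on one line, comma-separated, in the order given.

The alternation tracks the final consonant of the stem — -gej when the stem ends in a voiceless consonant (*vusih*, *gadodmis*, *sevupif*); -du when the stem ends in a voiced consonant (*desiz*, *worlij*).
*enuz* — final consonant /z/ (voiced) → -du → *enuzdu*.
The final consonant of *ishaf* is /f/, which is voiceless, so the suffix is -gej, giving *ishafgej*.

enuzdu, ishafgej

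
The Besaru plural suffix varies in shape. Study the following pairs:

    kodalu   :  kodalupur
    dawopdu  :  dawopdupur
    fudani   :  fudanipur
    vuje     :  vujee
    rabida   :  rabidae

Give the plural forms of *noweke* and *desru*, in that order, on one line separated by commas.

nowekee, desrupur

The suffix is conditioned by the last vowel: -pur when the last vowel of the stem is a high vowel (*kodalu*, *dawopdu*, *fudani*); -e when the last vowel of the stem is a non-high vowel (*vuje*, *rabida*).
*noweke*: last vowel = /e/, a non-high vowel → -e → *nowekee*.
The last vowel of *desru* is /u/, which is a high vowel, so the suffix is -pur, giving *desrupur*.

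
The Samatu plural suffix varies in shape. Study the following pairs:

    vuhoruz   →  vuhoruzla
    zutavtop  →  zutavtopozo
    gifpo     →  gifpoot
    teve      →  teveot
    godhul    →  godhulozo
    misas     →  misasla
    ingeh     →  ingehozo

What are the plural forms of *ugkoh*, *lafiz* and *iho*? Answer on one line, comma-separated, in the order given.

ugkohozo, lafizla, ihoot

The pattern is sibilance of the final sound: -la when the stem ends in a sibilant (*vuhoruz*, *misas*); -ozo when the stem ends in a non-sibilant consonant (*zutavtop*, *godhul*, *ingeh*); -ot when the stem ends in a vowel (*gifpo*, *teve*).
Since the final sound of *ugkoh* is /h/ (a non-sibilant consonant), it takes -ozo, giving *ugkohozo*.
Since the final sound of *lafiz* is /z/ (a sibilant), it takes -la, giving *lafizla*.
*iho* — final sound /o/ (a vowel) → -ot → *ihoot*.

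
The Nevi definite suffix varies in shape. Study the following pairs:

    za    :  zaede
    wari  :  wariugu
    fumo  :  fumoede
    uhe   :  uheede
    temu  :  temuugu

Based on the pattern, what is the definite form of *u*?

Looking at the last vowel of each stem: -ugu when the last vowel of the stem is a high vowel (*wari*, *temu*); -ede when the last vowel of the stem is a non-high vowel (*za*, *fumo*, *uhe*).
*u* — last vowel /u/ (a high vowel) → -ugu → *uugu*.

uugu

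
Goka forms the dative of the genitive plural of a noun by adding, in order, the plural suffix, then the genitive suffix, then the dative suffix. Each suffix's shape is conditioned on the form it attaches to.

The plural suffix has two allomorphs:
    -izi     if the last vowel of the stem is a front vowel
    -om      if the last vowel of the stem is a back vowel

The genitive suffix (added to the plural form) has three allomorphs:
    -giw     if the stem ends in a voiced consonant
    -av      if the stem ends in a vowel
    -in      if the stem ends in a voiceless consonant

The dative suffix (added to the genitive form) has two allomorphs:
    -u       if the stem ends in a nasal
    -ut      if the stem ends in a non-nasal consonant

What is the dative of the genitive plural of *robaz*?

*robaz*: last vowel = /a/, a back vowel → -om → *robazom*.
The plural form *robazom* — final sound /m/ (a voiced consonant) → -giw → *robazomgiw*.
Since the final consonant of the genitive form *robazomgiw* is /w/ (non-nasal), it takes -ut, giving *robazomgiwut*.

robazomgiwut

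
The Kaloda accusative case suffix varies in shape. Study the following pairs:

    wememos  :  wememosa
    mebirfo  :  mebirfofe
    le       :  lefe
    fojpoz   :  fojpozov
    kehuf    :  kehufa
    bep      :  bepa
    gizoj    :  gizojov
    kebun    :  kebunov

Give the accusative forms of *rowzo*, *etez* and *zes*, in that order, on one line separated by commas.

rowzofe, etezov, zesa

The alternation tracks the final sound of the stem — -a when the stem ends in a voiceless consonant (*wememos*, *kehuf*, *bep*); -ov when the stem ends in a voiced consonant (*fojpoz*, *gizoj*, *kebun*); -fe when the stem ends in a vowel (*mebirfo*, *le*).
*rowzo*: final sound = /o/, a vowel → -fe → *rowzofe*.
*etez*: final sound = /z/, a voiced consonant → -ov → *etezov*.
Since the final sound of *zes* is /s/ (a voiceless consonant), it takes -a, giving *zesa*.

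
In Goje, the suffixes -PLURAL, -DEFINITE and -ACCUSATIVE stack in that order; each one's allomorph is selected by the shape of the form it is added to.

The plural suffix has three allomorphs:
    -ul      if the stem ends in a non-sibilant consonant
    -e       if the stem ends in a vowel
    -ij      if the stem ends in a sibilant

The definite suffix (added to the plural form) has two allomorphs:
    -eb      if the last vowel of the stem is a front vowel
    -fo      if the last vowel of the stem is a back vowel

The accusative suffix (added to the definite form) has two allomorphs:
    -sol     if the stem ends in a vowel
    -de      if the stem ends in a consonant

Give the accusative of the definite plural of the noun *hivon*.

hivonulfosol

*hivon* — final sound /n/ (a non-sibilant consonant) → -ul → *hivonul*.
The plural form *hivonul* — last vowel /u/ (a back vowel) → -fo → *hivonulfo*.
Since the final sound of the definite form *hivonulfo* is /o/ (a vowel), it takes -sol, giving *hivonulfosol*.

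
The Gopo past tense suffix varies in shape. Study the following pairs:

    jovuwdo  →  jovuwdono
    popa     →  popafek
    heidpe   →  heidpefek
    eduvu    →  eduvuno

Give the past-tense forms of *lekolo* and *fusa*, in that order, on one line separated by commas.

lekolono, fusafek

The pattern is rounding harmony: -no when the last vowel of the stem is a rounded vowel (*jovuwdo*, *eduvu*); -fek when the last vowel of the stem is an unrounded vowel (*popa*, *heidpe*).
*lekolo* — last vowel /o/ (a rounded vowel) → -no → *lekolono*.
*fusa*: last vowel = /a/, an unrounded vowel → -fek → *fusafek*.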